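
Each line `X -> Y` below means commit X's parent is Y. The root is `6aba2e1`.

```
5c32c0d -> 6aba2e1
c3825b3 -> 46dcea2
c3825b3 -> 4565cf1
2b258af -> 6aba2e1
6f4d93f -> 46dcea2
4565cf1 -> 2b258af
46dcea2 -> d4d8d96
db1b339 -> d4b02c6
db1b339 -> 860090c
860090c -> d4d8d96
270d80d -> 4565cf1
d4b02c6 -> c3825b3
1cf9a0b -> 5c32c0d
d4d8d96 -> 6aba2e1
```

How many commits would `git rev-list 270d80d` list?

Walking parent pointers from 270d80d: reachable set = {270d80d, 2b258af, 4565cf1, 6aba2e1}.
That is 4 commits.

4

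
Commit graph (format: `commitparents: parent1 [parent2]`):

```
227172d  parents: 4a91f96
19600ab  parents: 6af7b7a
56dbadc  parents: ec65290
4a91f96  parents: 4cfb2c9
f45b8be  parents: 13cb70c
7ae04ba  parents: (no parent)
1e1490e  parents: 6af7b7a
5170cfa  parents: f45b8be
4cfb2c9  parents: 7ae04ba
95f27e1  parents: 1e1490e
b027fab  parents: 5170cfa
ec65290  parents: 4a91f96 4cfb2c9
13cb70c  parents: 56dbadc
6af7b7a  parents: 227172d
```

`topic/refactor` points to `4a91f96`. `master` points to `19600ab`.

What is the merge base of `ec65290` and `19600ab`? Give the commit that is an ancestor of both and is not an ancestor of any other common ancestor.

Ancestors of ec65290: {4a91f96, 4cfb2c9, 7ae04ba, ec65290}.
Ancestors of 19600ab: {19600ab, 227172d, 4a91f96, 4cfb2c9, 6af7b7a, 7ae04ba}.
Common ancestors: {4a91f96, 4cfb2c9, 7ae04ba}.
Among these, 4a91f96 is not an ancestor of any other common ancestor — it is the merge base.

4a91f96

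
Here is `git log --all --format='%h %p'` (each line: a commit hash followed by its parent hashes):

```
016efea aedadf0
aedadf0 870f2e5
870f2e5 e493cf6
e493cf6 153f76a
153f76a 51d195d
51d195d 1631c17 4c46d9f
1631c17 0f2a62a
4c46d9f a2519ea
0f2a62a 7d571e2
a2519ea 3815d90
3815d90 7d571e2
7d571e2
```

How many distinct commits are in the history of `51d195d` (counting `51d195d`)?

Walking parent pointers from 51d195d: reachable set = {0f2a62a, 1631c17, 3815d90, 4c46d9f, 51d195d, 7d571e2, a2519ea}.
That is 7 commits.

7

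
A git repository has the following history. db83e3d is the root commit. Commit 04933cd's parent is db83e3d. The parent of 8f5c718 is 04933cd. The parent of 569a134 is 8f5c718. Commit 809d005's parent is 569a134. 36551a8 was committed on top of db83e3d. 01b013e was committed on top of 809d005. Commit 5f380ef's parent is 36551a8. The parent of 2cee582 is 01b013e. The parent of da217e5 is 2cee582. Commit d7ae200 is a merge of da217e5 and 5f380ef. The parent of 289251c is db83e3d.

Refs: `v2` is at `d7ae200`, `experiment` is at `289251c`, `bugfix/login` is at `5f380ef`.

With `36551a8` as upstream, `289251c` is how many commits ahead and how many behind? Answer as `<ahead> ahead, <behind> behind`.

Reachable from 289251c: {289251c, db83e3d}.
Reachable from 36551a8: {36551a8, db83e3d}.
Only in 289251c's history (ahead): {289251c} — 1.
Only in 36551a8's history (behind): {36551a8} — 1.

1 ahead, 1 behind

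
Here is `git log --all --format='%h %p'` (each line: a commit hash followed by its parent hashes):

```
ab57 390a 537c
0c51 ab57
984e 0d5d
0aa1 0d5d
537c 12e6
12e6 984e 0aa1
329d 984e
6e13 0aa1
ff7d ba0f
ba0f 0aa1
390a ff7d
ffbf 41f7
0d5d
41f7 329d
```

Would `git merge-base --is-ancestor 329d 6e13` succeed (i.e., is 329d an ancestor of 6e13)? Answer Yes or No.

Ancestors of 6e13: {0aa1, 0d5d, 6e13}.
329d is not in that set, so it is not an ancestor of 6e13.

No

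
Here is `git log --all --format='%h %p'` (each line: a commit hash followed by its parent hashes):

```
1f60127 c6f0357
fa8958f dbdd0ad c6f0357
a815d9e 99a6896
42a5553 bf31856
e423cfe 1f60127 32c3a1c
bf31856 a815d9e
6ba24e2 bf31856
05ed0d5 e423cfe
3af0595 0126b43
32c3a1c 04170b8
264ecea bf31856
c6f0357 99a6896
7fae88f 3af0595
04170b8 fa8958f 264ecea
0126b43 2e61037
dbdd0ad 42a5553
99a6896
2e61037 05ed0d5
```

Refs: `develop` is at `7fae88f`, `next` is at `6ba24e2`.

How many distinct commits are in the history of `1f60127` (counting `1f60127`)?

3

Walking parent pointers from 1f60127: reachable set = {1f60127, 99a6896, c6f0357}.
That is 3 commits.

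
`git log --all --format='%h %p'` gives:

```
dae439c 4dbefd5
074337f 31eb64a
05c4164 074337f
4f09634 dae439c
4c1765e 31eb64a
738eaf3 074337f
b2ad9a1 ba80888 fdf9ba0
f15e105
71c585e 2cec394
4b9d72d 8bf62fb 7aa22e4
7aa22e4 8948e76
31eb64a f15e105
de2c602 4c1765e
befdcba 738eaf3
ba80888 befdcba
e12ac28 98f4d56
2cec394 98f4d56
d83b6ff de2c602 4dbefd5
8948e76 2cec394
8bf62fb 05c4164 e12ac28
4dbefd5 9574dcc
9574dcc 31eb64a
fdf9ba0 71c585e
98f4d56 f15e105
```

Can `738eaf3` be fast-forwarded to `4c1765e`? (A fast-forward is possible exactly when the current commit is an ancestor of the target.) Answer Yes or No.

No

A fast-forward from 738eaf3 to 4c1765e is possible iff 738eaf3 is an ancestor of 4c1765e.
Ancestors of 4c1765e: {31eb64a, 4c1765e, f15e105}.
738eaf3 is not among them, so fast-forward is not possible.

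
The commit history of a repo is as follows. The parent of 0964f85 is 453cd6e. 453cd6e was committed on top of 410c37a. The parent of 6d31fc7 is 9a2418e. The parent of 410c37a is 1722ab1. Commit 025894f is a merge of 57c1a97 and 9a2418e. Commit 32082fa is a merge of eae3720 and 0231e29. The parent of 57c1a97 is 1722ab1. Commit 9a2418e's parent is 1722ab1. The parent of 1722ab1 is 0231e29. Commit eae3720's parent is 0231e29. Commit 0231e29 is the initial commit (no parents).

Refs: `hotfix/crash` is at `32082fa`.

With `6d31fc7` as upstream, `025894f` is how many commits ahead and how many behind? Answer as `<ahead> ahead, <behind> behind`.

2 ahead, 1 behind

Reachable from 025894f: {0231e29, 025894f, 1722ab1, 57c1a97, 9a2418e}.
Reachable from 6d31fc7: {0231e29, 1722ab1, 6d31fc7, 9a2418e}.
Only in 025894f's history (ahead): {025894f, 57c1a97} — 2.
Only in 6d31fc7's history (behind): {6d31fc7} — 1.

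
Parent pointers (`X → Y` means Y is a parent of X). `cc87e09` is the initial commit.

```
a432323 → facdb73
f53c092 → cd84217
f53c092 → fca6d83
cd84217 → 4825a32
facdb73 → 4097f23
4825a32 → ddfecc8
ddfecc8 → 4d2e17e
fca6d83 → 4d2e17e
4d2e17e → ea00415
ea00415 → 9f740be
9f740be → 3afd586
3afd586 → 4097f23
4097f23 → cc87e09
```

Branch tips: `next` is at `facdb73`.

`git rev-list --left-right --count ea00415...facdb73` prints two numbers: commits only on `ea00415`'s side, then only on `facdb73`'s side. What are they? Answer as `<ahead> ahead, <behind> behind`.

3 ahead, 1 behind

Reachable from ea00415: {3afd586, 4097f23, 9f740be, cc87e09, ea00415}.
Reachable from facdb73: {4097f23, cc87e09, facdb73}.
Only in ea00415's history (ahead): {3afd586, 9f740be, ea00415} — 3.
Only in facdb73's history (behind): {facdb73} — 1.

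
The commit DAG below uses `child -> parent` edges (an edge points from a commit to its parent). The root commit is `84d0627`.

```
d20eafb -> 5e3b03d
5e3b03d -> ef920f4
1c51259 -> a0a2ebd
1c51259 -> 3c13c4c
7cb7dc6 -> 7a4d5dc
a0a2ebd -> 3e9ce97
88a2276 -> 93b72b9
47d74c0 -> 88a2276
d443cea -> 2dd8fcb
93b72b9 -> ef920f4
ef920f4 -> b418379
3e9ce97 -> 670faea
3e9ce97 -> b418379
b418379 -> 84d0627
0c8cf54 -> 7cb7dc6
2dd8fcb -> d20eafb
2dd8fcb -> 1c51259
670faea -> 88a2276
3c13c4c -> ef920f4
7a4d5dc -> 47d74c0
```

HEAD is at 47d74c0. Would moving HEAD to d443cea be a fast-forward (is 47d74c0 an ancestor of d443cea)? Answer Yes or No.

No

A fast-forward from 47d74c0 to d443cea is possible iff 47d74c0 is an ancestor of d443cea.
Ancestors of d443cea: {1c51259, 2dd8fcb, 3c13c4c, 3e9ce97, 5e3b03d, 670faea, 84d0627, 88a2276, 93b72b9, a0a2ebd, b418379, d20eafb, d443cea, ef920f4}.
47d74c0 is not among them, so fast-forward is not possible.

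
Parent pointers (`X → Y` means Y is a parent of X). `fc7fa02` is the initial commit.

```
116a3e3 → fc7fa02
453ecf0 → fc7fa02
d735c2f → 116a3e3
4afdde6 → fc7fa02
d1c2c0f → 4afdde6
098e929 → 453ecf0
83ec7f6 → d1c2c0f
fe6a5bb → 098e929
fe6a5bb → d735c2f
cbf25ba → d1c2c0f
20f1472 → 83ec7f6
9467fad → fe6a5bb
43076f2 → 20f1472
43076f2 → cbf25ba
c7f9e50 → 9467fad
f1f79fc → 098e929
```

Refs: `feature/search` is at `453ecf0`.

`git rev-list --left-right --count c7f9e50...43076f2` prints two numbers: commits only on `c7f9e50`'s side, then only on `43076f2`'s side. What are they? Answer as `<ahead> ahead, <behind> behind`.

7 ahead, 6 behind

Reachable from c7f9e50: {098e929, 116a3e3, 453ecf0, 9467fad, c7f9e50, d735c2f, fc7fa02, fe6a5bb}.
Reachable from 43076f2: {20f1472, 43076f2, 4afdde6, 83ec7f6, cbf25ba, d1c2c0f, fc7fa02}.
Only in c7f9e50's history (ahead): {098e929, 116a3e3, 453ecf0, 9467fad, c7f9e50, d735c2f, fe6a5bb} — 7.
Only in 43076f2's history (behind): {20f1472, 43076f2, 4afdde6, 83ec7f6, cbf25ba, d1c2c0f} — 6.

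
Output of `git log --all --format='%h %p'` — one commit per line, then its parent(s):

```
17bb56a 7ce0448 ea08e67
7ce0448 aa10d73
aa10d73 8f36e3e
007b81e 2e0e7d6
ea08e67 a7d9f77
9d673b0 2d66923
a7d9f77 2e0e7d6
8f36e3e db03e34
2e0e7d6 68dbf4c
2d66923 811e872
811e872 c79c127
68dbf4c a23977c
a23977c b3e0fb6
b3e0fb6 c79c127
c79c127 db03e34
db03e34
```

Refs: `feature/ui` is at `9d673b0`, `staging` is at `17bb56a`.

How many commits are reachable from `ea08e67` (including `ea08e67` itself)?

8

Walking parent pointers from ea08e67: reachable set = {2e0e7d6, 68dbf4c, a23977c, a7d9f77, b3e0fb6, c79c127, db03e34, ea08e67}.
That is 8 commits.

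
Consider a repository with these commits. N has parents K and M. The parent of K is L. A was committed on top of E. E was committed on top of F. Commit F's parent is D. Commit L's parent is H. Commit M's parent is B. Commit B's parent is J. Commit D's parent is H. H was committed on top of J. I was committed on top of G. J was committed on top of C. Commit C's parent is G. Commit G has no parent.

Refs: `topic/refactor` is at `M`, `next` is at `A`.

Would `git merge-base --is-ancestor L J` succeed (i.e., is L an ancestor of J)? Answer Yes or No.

Ancestors of J: {C, G, J}.
L is not in that set, so it is not an ancestor of J.

No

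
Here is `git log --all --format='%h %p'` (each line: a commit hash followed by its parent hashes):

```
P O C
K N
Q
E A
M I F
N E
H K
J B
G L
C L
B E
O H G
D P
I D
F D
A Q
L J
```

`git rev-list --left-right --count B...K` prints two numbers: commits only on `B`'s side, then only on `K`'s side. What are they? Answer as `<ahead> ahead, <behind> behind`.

Reachable from B: {A, B, E, Q}.
Reachable from K: {A, E, K, N, Q}.
Only in B's history (ahead): {B} — 1.
Only in K's history (behind): {K, N} — 2.

1 ahead, 2 behind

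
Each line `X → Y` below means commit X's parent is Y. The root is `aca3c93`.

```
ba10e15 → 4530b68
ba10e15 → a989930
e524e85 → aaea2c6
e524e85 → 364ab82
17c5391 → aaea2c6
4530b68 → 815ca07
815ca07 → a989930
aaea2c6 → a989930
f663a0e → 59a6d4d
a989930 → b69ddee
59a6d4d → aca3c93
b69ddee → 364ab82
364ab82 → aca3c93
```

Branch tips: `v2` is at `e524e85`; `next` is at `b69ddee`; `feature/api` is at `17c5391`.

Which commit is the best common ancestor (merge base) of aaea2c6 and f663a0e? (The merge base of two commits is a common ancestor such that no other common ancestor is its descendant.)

aca3c93

Ancestors of aaea2c6: {364ab82, a989930, aaea2c6, aca3c93, b69ddee}.
Ancestors of f663a0e: {59a6d4d, aca3c93, f663a0e}.
Common ancestors: {aca3c93}.
The only common ancestor is aca3c93, so it is the merge base.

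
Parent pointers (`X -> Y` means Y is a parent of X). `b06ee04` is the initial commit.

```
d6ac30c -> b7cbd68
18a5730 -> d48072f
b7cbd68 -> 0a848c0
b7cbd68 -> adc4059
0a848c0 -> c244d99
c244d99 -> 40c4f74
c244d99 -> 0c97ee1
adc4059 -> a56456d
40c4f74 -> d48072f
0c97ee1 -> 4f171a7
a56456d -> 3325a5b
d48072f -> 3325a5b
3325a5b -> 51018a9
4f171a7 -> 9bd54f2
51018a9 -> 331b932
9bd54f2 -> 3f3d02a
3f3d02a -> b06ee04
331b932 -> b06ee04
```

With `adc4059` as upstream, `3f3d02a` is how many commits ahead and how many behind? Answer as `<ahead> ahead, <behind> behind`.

1 ahead, 5 behind

Reachable from 3f3d02a: {3f3d02a, b06ee04}.
Reachable from adc4059: {331b932, 3325a5b, 51018a9, a56456d, adc4059, b06ee04}.
Only in 3f3d02a's history (ahead): {3f3d02a} — 1.
Only in adc4059's history (behind): {331b932, 3325a5b, 51018a9, a56456d, adc4059} — 5.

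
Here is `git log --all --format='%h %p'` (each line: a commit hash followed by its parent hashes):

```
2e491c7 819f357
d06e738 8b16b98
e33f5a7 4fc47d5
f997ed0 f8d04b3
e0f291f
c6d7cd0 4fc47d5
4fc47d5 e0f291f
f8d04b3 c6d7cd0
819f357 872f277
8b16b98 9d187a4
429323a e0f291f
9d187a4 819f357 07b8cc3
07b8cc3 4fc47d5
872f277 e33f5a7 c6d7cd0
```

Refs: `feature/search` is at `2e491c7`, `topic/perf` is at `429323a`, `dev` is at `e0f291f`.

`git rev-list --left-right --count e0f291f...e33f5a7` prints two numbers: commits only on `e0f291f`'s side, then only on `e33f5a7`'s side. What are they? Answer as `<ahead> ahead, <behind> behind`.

Reachable from e0f291f: {e0f291f}.
Reachable from e33f5a7: {4fc47d5, e0f291f, e33f5a7}.
Only in e0f291f's history (ahead): {} — 0.
Only in e33f5a7's history (behind): {4fc47d5, e33f5a7} — 2.

0 ahead, 2 behind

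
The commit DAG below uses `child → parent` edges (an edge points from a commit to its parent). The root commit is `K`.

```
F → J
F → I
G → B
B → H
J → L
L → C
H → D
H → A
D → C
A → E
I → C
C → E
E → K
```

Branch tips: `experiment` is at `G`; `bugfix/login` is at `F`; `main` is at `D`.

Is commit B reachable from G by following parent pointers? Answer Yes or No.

Yes

Ancestors of G (commits reachable by following parents): {A, B, C, D, E, G, H, K}.
B is in that set, so it is an ancestor of G.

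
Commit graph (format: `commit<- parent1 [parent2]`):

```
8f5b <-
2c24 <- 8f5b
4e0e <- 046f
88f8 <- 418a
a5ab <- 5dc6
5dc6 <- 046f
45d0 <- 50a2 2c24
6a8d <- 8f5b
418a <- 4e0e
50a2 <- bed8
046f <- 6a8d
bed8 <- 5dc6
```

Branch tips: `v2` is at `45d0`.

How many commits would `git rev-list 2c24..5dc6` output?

Reachable from 5dc6: {046f, 5dc6, 6a8d, 8f5b}.
Reachable from 2c24: {2c24, 8f5b}.
In 5dc6's history but not 2c24's: {046f, 5dc6, 6a8d} — 3 commits.

3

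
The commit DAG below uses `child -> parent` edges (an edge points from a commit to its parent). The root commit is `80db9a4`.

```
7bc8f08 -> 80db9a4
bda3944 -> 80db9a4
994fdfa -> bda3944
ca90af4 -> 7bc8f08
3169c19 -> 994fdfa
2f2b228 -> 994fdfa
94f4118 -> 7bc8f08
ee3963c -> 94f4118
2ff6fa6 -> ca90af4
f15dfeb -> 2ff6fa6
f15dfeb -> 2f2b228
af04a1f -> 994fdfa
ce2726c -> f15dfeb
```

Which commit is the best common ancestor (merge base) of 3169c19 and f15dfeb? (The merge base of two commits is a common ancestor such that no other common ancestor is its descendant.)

Ancestors of 3169c19: {3169c19, 80db9a4, 994fdfa, bda3944}.
Ancestors of f15dfeb: {2f2b228, 2ff6fa6, 7bc8f08, 80db9a4, 994fdfa, bda3944, ca90af4, f15dfeb}.
Common ancestors: {80db9a4, 994fdfa, bda3944}.
Among these, 994fdfa is not an ancestor of any other common ancestor — it is the merge base.

994fdfa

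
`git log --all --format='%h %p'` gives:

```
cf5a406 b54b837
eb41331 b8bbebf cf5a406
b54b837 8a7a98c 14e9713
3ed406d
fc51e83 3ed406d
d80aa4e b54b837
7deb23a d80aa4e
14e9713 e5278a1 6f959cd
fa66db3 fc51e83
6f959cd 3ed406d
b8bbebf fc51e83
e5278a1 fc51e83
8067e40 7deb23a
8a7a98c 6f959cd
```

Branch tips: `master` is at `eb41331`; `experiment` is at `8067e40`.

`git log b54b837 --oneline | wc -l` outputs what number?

Walking parent pointers from b54b837: reachable set = {14e9713, 3ed406d, 6f959cd, 8a7a98c, b54b837, e5278a1, fc51e83}.
That is 7 commits.

7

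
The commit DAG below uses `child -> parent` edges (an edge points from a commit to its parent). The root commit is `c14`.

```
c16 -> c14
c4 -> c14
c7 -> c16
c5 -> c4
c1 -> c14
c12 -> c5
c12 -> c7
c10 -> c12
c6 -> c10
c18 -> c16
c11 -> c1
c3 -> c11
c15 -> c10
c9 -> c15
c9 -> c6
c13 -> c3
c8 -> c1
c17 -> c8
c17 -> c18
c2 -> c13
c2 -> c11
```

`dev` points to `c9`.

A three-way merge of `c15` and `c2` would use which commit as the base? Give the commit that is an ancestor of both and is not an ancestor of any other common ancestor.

Ancestors of c15: {c10, c12, c14, c15, c16, c4, c5, c7}.
Ancestors of c2: {c1, c11, c13, c14, c2, c3}.
Common ancestors: {c14}.
The only common ancestor is c14, so it is the merge base.

c14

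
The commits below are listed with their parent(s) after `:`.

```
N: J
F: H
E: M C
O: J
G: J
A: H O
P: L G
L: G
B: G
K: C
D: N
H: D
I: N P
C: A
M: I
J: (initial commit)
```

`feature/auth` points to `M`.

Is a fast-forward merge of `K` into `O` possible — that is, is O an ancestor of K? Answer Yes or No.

Yes

A fast-forward from O to K is possible iff O is an ancestor of K.
Ancestors of K: {A, C, D, H, J, K, N, O}.
O is among them, so fast-forward is possible.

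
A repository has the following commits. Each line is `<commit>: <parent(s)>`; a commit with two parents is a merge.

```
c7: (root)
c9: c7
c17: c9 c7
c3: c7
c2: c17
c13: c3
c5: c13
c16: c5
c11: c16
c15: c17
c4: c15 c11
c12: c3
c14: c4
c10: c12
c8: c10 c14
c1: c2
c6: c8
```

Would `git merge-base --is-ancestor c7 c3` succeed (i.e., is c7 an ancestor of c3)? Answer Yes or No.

Yes

Ancestors of c3 (commits reachable by following parents): {c3, c7}.
c7 is in that set, so it is an ancestor of c3.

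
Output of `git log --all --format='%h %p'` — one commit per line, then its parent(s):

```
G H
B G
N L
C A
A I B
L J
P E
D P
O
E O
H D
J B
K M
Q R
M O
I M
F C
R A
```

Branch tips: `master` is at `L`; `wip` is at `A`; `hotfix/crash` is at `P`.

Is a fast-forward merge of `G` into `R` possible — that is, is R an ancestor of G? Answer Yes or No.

No

A fast-forward from R to G is possible iff R is an ancestor of G.
Ancestors of G: {D, E, G, H, O, P}.
R is not among them, so fast-forward is not possible.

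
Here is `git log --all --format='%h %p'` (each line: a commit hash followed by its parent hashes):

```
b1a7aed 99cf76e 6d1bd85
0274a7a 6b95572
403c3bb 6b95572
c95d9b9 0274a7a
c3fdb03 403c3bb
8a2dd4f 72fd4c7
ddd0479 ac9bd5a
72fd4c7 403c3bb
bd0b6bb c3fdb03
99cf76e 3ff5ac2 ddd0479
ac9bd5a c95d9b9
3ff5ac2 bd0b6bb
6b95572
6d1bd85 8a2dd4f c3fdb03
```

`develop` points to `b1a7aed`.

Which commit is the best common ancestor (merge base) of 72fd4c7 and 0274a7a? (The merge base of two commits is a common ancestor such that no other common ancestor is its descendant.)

Ancestors of 72fd4c7: {403c3bb, 6b95572, 72fd4c7}.
Ancestors of 0274a7a: {0274a7a, 6b95572}.
Common ancestors: {6b95572}.
The only common ancestor is 6b95572, so it is the merge base.

6b95572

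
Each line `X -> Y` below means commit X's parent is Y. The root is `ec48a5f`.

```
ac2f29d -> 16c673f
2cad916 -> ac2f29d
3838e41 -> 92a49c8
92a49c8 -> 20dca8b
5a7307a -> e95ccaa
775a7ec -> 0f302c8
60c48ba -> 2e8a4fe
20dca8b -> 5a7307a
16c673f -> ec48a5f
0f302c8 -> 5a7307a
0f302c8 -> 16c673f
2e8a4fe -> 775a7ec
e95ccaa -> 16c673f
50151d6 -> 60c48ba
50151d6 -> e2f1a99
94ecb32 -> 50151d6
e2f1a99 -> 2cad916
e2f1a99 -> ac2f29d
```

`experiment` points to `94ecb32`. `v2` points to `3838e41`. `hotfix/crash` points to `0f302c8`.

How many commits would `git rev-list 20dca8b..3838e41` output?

2

Reachable from 3838e41: {16c673f, 20dca8b, 3838e41, 5a7307a, 92a49c8, e95ccaa, ec48a5f}.
Reachable from 20dca8b: {16c673f, 20dca8b, 5a7307a, e95ccaa, ec48a5f}.
In 3838e41's history but not 20dca8b's: {3838e41, 92a49c8} — 2 commits.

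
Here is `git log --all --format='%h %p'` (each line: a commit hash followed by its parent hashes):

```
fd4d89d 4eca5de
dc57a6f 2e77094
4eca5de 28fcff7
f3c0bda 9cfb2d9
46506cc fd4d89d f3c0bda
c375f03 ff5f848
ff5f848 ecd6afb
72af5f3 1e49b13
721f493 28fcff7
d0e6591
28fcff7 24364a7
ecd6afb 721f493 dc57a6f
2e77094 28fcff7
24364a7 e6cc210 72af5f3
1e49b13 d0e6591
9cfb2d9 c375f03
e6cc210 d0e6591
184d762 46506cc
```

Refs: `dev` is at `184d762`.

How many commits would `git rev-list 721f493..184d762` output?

11

Reachable from 184d762: {184d762, 1e49b13, 24364a7, 28fcff7, 2e77094, 46506cc, 4eca5de, 721f493, 72af5f3, 9cfb2d9, c375f03, d0e6591, dc57a6f, e6cc210, ecd6afb, f3c0bda, fd4d89d, ff5f848}.
Reachable from 721f493: {1e49b13, 24364a7, 28fcff7, 721f493, 72af5f3, d0e6591, e6cc210}.
In 184d762's history but not 721f493's: {184d762, 2e77094, 46506cc, 4eca5de, 9cfb2d9, c375f03, dc57a6f, ecd6afb, f3c0bda, fd4d89d, ff5f848} — 11 commits.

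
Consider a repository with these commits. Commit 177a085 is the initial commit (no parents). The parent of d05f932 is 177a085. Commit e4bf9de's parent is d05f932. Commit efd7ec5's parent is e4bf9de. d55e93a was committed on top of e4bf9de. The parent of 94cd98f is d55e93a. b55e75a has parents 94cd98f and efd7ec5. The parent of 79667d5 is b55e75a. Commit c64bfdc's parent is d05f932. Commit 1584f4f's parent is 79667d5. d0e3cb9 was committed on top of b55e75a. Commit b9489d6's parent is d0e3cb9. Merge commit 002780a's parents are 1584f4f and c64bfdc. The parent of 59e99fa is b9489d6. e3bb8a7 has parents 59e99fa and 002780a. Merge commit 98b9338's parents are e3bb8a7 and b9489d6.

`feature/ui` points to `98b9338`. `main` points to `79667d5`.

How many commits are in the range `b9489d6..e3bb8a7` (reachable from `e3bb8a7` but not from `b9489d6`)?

6

Reachable from e3bb8a7: {002780a, 1584f4f, 177a085, 59e99fa, 79667d5, 94cd98f, b55e75a, b9489d6, c64bfdc, d05f932, d0e3cb9, d55e93a, e3bb8a7, e4bf9de, efd7ec5}.
Reachable from b9489d6: {177a085, 94cd98f, b55e75a, b9489d6, d05f932, d0e3cb9, d55e93a, e4bf9de, efd7ec5}.
In e3bb8a7's history but not b9489d6's: {002780a, 1584f4f, 59e99fa, 79667d5, c64bfdc, e3bb8a7} — 6 commits.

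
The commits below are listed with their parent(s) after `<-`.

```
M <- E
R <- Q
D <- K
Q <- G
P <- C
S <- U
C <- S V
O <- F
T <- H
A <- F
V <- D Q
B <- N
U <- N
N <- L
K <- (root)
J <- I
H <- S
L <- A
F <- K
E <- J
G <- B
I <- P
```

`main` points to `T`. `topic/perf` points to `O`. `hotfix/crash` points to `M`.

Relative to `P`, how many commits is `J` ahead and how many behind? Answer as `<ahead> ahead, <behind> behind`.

2 ahead, 0 behind

Reachable from J: {A, B, C, D, F, G, I, J, K, L, N, P, Q, S, U, V}.
Reachable from P: {A, B, C, D, F, G, K, L, N, P, Q, S, U, V}.
Only in J's history (ahead): {I, J} — 2.
Only in P's history (behind): {} — 0.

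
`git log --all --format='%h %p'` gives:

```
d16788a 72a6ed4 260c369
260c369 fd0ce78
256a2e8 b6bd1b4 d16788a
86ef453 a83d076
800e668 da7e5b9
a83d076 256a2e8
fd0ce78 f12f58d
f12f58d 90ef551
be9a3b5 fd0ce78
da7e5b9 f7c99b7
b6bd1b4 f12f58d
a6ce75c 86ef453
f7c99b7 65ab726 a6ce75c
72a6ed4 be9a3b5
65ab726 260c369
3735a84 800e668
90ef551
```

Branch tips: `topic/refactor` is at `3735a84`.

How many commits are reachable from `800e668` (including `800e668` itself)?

Walking parent pointers from 800e668: reachable set = {256a2e8, 260c369, 65ab726, 72a6ed4, 800e668, 86ef453, 90ef551, a6ce75c, a83d076, b6bd1b4, be9a3b5, d16788a, da7e5b9, f12f58d, f7c99b7, fd0ce78}.
That is 16 commits.

16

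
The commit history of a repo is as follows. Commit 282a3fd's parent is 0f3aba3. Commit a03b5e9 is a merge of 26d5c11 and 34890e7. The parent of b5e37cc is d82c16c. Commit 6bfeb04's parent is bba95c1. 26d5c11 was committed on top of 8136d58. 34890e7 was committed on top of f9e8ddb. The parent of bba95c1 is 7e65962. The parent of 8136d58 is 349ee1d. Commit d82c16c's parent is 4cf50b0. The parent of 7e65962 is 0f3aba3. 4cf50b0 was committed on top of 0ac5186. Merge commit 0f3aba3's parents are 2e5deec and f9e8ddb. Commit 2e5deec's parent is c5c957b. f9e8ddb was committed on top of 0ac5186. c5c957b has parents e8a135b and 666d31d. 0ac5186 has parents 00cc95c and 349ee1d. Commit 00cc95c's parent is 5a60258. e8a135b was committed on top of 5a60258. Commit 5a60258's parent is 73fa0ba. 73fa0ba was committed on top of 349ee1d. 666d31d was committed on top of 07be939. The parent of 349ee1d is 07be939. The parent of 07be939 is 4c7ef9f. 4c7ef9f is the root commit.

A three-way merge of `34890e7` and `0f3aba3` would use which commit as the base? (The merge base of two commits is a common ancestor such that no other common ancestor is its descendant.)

f9e8ddb

Ancestors of 34890e7: {00cc95c, 07be939, 0ac5186, 34890e7, 349ee1d, 4c7ef9f, 5a60258, 73fa0ba, f9e8ddb}.
Ancestors of 0f3aba3: {00cc95c, 07be939, 0ac5186, 0f3aba3, 2e5deec, 349ee1d, 4c7ef9f, 5a60258, 666d31d, 73fa0ba, c5c957b, e8a135b, f9e8ddb}.
Common ancestors: {00cc95c, 07be939, 0ac5186, 349ee1d, 4c7ef9f, 5a60258, 73fa0ba, f9e8ddb}.
Among these, f9e8ddb is not an ancestor of any other common ancestor — it is the merge base.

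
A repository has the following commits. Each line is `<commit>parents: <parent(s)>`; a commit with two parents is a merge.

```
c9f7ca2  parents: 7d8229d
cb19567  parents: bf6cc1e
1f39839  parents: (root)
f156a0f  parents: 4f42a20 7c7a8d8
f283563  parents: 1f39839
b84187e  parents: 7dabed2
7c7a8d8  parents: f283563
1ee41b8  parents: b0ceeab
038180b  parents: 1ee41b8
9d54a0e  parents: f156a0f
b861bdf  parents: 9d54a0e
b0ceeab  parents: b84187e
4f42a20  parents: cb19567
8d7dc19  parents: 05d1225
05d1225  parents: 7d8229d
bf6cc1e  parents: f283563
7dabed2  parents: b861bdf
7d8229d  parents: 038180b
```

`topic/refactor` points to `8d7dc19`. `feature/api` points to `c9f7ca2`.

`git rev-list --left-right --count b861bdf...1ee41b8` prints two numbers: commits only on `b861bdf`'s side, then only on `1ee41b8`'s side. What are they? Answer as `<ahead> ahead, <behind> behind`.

Reachable from b861bdf: {1f39839, 4f42a20, 7c7a8d8, 9d54a0e, b861bdf, bf6cc1e, cb19567, f156a0f, f283563}.
Reachable from 1ee41b8: {1ee41b8, 1f39839, 4f42a20, 7c7a8d8, 7dabed2, 9d54a0e, b0ceeab, b84187e, b861bdf, bf6cc1e, cb19567, f156a0f, f283563}.
Only in b861bdf's history (ahead): {} — 0.
Only in 1ee41b8's history (behind): {1ee41b8, 7dabed2, b0ceeab, b84187e} — 4.

0 ahead, 4 behind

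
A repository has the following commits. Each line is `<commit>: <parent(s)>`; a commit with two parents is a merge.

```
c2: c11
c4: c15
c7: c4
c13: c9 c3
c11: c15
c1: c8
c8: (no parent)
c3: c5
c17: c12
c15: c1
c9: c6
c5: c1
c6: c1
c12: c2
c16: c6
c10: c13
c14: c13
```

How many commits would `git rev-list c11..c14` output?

Reachable from c14: {c1, c13, c14, c3, c5, c6, c8, c9}.
Reachable from c11: {c1, c11, c15, c8}.
In c14's history but not c11's: {c13, c14, c3, c5, c6, c9} — 6 commits.

6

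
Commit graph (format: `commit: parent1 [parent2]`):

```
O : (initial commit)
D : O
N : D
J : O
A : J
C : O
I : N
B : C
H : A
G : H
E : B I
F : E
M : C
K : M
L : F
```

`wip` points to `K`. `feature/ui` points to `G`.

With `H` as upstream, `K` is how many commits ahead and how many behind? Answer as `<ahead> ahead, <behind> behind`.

Reachable from K: {C, K, M, O}.
Reachable from H: {A, H, J, O}.
Only in K's history (ahead): {C, K, M} — 3.
Only in H's history (behind): {A, H, J} — 3.

3 ahead, 3 behind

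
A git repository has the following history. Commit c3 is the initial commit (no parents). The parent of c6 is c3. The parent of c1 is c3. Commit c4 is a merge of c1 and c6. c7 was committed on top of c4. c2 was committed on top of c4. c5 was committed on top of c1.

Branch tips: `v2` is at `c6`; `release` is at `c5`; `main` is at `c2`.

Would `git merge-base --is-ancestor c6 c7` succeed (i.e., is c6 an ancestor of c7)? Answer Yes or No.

Yes

Ancestors of c7 (commits reachable by following parents): {c1, c3, c4, c6, c7}.
c6 is in that set, so it is an ancestor of c7.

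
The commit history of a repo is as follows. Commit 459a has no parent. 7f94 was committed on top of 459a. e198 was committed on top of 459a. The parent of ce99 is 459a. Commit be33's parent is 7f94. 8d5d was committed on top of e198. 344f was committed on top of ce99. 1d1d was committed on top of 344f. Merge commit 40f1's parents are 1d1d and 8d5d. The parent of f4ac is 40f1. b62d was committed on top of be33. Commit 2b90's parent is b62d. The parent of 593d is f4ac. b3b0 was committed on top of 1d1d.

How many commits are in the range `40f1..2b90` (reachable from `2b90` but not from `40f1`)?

Reachable from 2b90: {2b90, 459a, 7f94, b62d, be33}.
Reachable from 40f1: {1d1d, 344f, 40f1, 459a, 8d5d, ce99, e198}.
In 2b90's history but not 40f1's: {2b90, 7f94, b62d, be33} — 4 commits.

4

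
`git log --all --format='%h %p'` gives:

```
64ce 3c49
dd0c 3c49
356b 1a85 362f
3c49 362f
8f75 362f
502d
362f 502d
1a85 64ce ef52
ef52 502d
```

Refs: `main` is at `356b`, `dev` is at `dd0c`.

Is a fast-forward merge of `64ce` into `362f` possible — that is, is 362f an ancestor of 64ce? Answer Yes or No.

Yes

A fast-forward from 362f to 64ce is possible iff 362f is an ancestor of 64ce.
Ancestors of 64ce: {362f, 3c49, 502d, 64ce}.
362f is among them, so fast-forward is possible.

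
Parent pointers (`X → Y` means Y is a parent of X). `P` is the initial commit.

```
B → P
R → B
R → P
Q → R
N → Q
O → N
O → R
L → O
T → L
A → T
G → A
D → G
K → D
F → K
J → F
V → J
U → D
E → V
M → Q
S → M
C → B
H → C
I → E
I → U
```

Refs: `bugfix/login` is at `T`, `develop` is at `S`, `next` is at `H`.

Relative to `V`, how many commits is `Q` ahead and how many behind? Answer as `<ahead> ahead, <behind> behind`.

Reachable from Q: {B, P, Q, R}.
Reachable from V: {A, B, D, F, G, J, K, L, N, O, P, Q, R, T, V}.
Only in Q's history (ahead): {} — 0.
Only in V's history (behind): {A, D, F, G, J, K, L, N, O, T, V} — 11.

0 ahead, 11 behind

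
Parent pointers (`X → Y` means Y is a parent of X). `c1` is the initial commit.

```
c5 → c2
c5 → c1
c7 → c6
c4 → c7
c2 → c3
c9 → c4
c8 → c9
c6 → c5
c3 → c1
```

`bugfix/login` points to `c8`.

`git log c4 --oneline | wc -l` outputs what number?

Walking parent pointers from c4: reachable set = {c1, c2, c3, c4, c5, c6, c7}.
That is 7 commits.

7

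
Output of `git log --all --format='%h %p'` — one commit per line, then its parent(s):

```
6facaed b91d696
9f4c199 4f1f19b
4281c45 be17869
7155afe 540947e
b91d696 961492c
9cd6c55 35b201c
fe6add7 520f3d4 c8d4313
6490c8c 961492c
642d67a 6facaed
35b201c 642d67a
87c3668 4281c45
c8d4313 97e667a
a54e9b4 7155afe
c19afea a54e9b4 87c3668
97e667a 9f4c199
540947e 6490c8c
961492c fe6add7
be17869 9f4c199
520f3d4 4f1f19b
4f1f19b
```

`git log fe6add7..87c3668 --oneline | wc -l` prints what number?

Reachable from 87c3668: {4281c45, 4f1f19b, 87c3668, 9f4c199, be17869}.
Reachable from fe6add7: {4f1f19b, 520f3d4, 97e667a, 9f4c199, c8d4313, fe6add7}.
In 87c3668's history but not fe6add7's: {4281c45, 87c3668, be17869} — 3 commits.

3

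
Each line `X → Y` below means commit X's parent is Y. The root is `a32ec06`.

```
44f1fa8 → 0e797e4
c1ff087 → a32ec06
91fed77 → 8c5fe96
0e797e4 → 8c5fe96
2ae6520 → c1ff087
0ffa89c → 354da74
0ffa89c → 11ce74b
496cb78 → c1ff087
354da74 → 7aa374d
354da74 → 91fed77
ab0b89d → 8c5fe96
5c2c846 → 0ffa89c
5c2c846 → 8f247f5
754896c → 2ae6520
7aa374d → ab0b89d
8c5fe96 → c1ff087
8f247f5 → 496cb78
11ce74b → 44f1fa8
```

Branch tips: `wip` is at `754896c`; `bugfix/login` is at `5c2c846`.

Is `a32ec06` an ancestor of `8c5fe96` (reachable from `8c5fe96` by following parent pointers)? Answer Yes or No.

Ancestors of 8c5fe96 (commits reachable by following parents): {8c5fe96, a32ec06, c1ff087}.
a32ec06 is in that set, so it is an ancestor of 8c5fe96.

Yes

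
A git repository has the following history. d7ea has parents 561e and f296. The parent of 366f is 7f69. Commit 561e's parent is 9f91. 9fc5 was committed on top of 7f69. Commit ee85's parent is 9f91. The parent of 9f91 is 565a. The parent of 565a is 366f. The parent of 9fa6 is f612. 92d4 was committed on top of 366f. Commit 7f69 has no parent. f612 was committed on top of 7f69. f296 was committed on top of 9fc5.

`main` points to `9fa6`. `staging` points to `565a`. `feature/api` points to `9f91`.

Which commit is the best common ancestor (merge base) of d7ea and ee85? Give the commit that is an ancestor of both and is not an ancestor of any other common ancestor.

9f91

Ancestors of d7ea: {366f, 561e, 565a, 7f69, 9f91, 9fc5, d7ea, f296}.
Ancestors of ee85: {366f, 565a, 7f69, 9f91, ee85}.
Common ancestors: {366f, 565a, 7f69, 9f91}.
Among these, 9f91 is not an ancestor of any other common ancestor — it is the merge base.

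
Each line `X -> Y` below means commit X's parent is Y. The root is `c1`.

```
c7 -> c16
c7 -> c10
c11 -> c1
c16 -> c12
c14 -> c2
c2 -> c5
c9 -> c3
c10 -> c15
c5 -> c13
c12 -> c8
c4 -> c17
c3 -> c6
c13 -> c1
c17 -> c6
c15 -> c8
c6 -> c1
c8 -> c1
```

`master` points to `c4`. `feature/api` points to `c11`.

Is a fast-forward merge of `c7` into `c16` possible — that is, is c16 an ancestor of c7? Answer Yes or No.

Yes

A fast-forward from c16 to c7 is possible iff c16 is an ancestor of c7.
Ancestors of c7: {c1, c10, c12, c15, c16, c7, c8}.
c16 is among them, so fast-forward is possible.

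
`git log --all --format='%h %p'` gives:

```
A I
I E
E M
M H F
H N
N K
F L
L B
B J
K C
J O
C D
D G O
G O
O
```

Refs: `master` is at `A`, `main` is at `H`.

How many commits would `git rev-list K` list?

Walking parent pointers from K: reachable set = {C, D, G, K, O}.
That is 5 commits.

5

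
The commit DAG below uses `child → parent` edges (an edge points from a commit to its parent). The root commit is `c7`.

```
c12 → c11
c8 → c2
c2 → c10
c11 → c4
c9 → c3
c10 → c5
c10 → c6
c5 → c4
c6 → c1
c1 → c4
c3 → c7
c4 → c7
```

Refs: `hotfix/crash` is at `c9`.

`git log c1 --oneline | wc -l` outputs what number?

Walking parent pointers from c1: reachable set = {c1, c4, c7}.
That is 3 commits.

3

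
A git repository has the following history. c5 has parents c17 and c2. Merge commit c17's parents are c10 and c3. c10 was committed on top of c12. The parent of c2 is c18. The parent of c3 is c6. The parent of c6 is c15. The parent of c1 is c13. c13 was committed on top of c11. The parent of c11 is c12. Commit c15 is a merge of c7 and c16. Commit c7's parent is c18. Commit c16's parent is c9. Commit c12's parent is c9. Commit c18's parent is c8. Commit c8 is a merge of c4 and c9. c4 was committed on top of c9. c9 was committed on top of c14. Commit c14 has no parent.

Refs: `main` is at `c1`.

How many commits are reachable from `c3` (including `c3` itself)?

Walking parent pointers from c3: reachable set = {c14, c15, c16, c18, c3, c4, c6, c7, c8, c9}.
That is 10 commits.

10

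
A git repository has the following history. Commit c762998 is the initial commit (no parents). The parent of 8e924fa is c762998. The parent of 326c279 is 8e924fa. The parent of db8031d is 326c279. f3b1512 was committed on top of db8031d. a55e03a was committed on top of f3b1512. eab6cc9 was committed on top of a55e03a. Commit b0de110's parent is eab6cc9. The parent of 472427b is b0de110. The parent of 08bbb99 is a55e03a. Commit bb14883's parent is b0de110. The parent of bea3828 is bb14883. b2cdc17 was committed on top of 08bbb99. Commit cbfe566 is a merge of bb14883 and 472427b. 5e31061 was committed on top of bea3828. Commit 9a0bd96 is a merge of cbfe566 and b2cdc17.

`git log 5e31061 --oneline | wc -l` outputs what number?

Walking parent pointers from 5e31061: reachable set = {326c279, 5e31061, 8e924fa, a55e03a, b0de110, bb14883, bea3828, c762998, db8031d, eab6cc9, f3b1512}.
That is 11 commits.

11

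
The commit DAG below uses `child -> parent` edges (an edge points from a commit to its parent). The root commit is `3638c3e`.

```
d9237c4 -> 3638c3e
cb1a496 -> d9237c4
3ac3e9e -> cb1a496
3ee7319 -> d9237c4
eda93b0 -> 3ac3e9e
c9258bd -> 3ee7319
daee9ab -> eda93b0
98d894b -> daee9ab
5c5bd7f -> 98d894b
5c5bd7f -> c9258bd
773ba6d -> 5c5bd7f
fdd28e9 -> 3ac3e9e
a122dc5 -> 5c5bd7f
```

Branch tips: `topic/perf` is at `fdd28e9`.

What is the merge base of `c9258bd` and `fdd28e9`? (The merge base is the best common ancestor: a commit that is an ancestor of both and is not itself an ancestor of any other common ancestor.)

d9237c4

Ancestors of c9258bd: {3638c3e, 3ee7319, c9258bd, d9237c4}.
Ancestors of fdd28e9: {3638c3e, 3ac3e9e, cb1a496, d9237c4, fdd28e9}.
Common ancestors: {3638c3e, d9237c4}.
Among these, d9237c4 is not an ancestor of any other common ancestor — it is the merge base.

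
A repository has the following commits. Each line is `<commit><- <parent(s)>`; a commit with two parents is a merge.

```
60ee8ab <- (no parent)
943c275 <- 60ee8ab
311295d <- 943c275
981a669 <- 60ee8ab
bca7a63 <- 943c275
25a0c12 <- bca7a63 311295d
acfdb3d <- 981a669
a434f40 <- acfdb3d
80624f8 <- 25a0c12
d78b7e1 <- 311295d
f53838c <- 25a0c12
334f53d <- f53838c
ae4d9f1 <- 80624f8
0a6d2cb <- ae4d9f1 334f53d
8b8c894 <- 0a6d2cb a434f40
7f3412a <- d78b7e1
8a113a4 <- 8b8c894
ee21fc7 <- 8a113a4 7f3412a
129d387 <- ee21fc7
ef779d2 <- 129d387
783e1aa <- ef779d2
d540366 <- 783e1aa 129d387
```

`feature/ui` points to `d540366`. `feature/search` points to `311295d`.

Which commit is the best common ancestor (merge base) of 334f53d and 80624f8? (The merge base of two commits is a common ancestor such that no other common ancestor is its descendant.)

Ancestors of 334f53d: {25a0c12, 311295d, 334f53d, 60ee8ab, 943c275, bca7a63, f53838c}.
Ancestors of 80624f8: {25a0c12, 311295d, 60ee8ab, 80624f8, 943c275, bca7a63}.
Common ancestors: {25a0c12, 311295d, 60ee8ab, 943c275, bca7a63}.
Among these, 25a0c12 is not an ancestor of any other common ancestor — it is the merge base.

25a0c12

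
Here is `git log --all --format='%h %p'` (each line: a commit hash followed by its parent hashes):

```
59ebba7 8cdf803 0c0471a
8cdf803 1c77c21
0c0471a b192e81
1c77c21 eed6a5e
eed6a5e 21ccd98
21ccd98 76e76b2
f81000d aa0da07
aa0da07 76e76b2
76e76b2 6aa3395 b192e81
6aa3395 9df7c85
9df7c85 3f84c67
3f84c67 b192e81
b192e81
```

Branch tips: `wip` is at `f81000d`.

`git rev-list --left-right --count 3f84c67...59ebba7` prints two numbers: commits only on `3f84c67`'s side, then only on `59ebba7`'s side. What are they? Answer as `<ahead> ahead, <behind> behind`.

0 ahead, 9 behind

Reachable from 3f84c67: {3f84c67, b192e81}.
Reachable from 59ebba7: {0c0471a, 1c77c21, 21ccd98, 3f84c67, 59ebba7, 6aa3395, 76e76b2, 8cdf803, 9df7c85, b192e81, eed6a5e}.
Only in 3f84c67's history (ahead): {} — 0.
Only in 59ebba7's history (behind): {0c0471a, 1c77c21, 21ccd98, 59ebba7, 6aa3395, 76e76b2, 8cdf803, 9df7c85, eed6a5e} — 9.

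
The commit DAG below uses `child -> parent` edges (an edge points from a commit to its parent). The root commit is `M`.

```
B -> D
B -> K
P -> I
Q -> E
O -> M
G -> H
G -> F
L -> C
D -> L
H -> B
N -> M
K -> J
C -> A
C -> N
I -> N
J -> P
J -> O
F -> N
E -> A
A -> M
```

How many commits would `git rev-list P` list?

Walking parent pointers from P: reachable set = {I, M, N, P}.
That is 4 commits.

4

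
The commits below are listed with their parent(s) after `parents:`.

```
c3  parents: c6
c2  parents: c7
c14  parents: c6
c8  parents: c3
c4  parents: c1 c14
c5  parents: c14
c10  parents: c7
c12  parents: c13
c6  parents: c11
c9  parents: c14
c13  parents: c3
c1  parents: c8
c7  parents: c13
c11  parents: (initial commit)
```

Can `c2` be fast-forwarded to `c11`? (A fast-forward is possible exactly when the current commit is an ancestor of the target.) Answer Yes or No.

No

A fast-forward from c2 to c11 is possible iff c2 is an ancestor of c11.
Ancestors of c11: {c11}.
c2 is not among them, so fast-forward is not possible.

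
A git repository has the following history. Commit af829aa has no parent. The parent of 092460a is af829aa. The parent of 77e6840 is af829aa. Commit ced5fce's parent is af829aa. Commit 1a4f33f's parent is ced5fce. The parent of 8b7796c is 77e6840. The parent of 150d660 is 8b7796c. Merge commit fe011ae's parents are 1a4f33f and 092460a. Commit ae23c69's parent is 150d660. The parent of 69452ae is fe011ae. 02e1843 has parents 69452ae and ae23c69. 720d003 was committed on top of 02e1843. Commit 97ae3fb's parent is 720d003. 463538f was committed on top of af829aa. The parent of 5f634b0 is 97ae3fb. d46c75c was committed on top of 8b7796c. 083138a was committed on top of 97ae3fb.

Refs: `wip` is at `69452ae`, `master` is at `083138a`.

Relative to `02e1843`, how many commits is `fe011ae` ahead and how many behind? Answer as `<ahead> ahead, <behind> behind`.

0 ahead, 6 behind

Reachable from fe011ae: {092460a, 1a4f33f, af829aa, ced5fce, fe011ae}.
Reachable from 02e1843: {02e1843, 092460a, 150d660, 1a4f33f, 69452ae, 77e6840, 8b7796c, ae23c69, af829aa, ced5fce, fe011ae}.
Only in fe011ae's history (ahead): {} — 0.
Only in 02e1843's history (behind): {02e1843, 150d660, 69452ae, 77e6840, 8b7796c, ae23c69} — 6.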